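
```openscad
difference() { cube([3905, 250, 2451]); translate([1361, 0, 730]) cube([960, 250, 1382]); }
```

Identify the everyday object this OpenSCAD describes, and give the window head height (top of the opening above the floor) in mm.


A wall with a window opening. The window head height is 2112 mm.

A wall with a rectangular opening subtracted — a window. Sill at z = 730, opening 1382 mm tall, so the head is at 730 + 1382 = 2112 mm.


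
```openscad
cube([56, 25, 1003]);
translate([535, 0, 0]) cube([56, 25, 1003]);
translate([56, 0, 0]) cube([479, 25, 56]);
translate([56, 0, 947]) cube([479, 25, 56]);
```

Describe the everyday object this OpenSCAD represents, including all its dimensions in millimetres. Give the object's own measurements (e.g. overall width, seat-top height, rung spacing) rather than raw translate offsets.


A rectangular picture frame lying in the x–z plane (depth along y). The opening is 479 mm wide (x) by 891 mm tall (z), surrounded by a border 56 mm wide on all four sides. The frame is 25 mm deep and is made of two full-height vertical stiles with two horizontal rails fitted between them.


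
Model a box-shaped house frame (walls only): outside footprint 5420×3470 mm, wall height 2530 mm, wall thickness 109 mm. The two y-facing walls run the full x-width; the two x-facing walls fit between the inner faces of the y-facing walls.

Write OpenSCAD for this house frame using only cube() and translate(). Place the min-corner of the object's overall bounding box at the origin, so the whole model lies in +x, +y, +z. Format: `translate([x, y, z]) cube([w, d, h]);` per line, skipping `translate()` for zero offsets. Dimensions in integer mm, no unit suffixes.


cube([5420, 109, 2530]);
translate([0, 3361, 0]) cube([5420, 109, 2530]);
translate([0, 109, 0]) cube([109, 3252, 2530]);
translate([5311, 109, 0]) cube([109, 3252, 2530]);


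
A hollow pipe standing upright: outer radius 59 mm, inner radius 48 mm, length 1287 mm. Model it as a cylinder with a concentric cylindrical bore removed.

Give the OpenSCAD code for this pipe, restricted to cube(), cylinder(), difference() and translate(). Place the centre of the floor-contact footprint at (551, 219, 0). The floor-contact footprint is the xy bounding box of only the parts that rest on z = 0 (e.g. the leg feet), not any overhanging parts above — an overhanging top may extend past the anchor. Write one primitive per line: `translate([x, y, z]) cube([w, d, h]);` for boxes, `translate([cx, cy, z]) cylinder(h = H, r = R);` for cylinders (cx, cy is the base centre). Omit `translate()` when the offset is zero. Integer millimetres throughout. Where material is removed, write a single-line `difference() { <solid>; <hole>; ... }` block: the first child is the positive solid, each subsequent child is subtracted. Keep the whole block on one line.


difference() { translate([551, 219, 0]) cylinder(h = 1287, r = 59); translate([551, 219, 0]) cylinder(h = 1287, r = 48); }


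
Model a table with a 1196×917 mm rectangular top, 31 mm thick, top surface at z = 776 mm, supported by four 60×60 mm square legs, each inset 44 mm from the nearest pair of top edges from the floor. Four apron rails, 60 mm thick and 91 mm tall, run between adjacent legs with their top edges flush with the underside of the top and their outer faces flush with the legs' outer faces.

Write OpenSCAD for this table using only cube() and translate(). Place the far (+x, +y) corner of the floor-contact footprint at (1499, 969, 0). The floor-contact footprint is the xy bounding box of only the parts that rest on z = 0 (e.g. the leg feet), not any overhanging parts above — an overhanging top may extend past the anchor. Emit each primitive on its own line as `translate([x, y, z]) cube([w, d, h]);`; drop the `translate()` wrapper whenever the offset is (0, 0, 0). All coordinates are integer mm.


translate([347, 96, 745]) cube([1196, 917, 31]);
translate([391, 140, 0]) cube([60, 60, 745]);
translate([1439, 140, 0]) cube([60, 60, 745]);
translate([391, 909, 0]) cube([60, 60, 745]);
translate([1439, 909, 0]) cube([60, 60, 745]);
translate([451, 140, 654]) cube([988, 60, 91]);
translate([451, 909, 654]) cube([988, 60, 91]);
translate([391, 200, 654]) cube([60, 709, 91]);
translate([1439, 200, 654]) cube([60, 709, 91]);


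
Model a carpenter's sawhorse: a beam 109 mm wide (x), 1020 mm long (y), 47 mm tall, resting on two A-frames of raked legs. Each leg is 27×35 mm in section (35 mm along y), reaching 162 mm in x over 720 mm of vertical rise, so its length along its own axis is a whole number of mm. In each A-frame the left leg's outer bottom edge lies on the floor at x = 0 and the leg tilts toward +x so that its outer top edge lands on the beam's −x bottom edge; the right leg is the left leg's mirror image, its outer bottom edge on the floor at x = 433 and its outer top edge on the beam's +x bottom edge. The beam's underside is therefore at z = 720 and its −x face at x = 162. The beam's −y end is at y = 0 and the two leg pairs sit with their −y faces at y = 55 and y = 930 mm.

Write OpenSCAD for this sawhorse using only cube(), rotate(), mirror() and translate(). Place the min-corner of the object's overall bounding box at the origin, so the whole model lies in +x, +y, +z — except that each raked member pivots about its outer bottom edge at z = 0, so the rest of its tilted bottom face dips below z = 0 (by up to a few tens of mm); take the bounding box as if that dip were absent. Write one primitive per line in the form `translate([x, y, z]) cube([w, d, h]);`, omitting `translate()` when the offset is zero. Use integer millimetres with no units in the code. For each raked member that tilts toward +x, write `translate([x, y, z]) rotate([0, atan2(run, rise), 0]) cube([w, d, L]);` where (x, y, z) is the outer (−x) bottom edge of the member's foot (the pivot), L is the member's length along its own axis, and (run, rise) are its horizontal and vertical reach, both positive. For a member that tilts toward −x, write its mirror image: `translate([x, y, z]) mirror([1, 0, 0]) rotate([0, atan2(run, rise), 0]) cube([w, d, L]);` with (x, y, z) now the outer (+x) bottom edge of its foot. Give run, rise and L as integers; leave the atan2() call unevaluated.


translate([162, 0, 720]) cube([109, 1020, 47]);
translate([0, 55, 0]) rotate([0, atan2(162, 720), 0]) cube([27, 35, 738]);
translate([433, 55, 0]) mirror([1, 0, 0]) rotate([0, atan2(162, 720), 0]) cube([27, 35, 738]);
translate([0, 930, 0]) rotate([0, atan2(162, 720), 0]) cube([27, 35, 738]);
translate([433, 930, 0]) mirror([1, 0, 0]) rotate([0, atan2(162, 720), 0]) cube([27, 35, 738]);


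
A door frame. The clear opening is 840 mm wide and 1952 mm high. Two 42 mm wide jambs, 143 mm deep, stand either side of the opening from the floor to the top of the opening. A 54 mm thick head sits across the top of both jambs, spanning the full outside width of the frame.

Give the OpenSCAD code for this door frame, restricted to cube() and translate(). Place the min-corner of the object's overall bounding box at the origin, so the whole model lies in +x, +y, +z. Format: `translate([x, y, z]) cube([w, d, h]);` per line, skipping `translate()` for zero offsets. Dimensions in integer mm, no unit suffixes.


cube([42, 143, 1952]);
translate([882, 0, 0]) cube([42, 143, 1952]);
translate([0, 0, 1952]) cube([924, 143, 54]);


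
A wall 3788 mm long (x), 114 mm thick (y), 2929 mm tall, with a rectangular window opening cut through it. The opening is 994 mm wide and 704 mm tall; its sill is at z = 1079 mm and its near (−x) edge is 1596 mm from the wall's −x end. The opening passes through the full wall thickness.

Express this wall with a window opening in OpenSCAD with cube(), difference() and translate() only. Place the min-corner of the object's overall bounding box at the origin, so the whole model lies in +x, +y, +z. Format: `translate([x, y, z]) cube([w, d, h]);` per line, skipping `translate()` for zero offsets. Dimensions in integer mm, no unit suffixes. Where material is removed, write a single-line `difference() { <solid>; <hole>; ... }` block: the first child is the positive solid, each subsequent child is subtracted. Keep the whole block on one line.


difference() { cube([3788, 114, 2929]); translate([1596, 0, 1079]) cube([994, 114, 704]); }


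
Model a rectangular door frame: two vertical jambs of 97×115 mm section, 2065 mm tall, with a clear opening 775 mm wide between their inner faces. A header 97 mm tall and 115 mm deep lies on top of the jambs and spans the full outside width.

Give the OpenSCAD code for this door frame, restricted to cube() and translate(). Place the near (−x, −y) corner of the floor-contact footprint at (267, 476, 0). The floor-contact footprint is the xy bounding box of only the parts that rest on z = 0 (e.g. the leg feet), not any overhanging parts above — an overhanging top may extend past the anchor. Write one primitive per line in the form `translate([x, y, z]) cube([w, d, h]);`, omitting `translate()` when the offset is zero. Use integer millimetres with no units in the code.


translate([267, 476, 0]) cube([97, 115, 2065]);
translate([1139, 476, 0]) cube([97, 115, 2065]);
translate([267, 476, 2065]) cube([969, 115, 97]);


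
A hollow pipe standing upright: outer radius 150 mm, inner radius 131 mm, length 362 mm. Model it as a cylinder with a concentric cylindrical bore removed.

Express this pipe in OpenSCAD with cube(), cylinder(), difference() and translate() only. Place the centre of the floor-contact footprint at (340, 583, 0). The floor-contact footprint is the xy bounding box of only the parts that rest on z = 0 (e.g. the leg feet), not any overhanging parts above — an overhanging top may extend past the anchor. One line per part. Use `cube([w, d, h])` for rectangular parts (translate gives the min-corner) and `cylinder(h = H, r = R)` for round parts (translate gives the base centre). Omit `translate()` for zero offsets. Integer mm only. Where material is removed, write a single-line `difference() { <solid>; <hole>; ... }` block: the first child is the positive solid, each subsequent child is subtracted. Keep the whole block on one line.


difference() { translate([340, 583, 0]) cylinder(h = 362, r = 150); translate([340, 583, 0]) cylinder(h = 362, r = 131); }


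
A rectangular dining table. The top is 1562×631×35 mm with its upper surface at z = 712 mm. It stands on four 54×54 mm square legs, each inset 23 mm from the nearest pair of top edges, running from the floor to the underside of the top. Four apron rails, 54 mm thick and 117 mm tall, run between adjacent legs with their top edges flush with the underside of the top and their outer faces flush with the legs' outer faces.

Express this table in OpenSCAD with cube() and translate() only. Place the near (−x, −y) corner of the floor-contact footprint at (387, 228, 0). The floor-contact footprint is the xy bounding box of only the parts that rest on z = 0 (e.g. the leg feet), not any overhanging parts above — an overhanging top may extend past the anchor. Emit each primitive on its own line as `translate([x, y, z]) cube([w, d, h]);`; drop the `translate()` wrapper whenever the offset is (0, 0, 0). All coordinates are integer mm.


translate([364, 205, 677]) cube([1562, 631, 35]);
translate([387, 228, 0]) cube([54, 54, 677]);
translate([1849, 228, 0]) cube([54, 54, 677]);
translate([387, 759, 0]) cube([54, 54, 677]);
translate([1849, 759, 0]) cube([54, 54, 677]);
translate([441, 228, 560]) cube([1408, 54, 117]);
translate([441, 759, 560]) cube([1408, 54, 117]);
translate([387, 282, 560]) cube([54, 477, 117]);
translate([1849, 282, 560]) cube([54, 477, 117]);


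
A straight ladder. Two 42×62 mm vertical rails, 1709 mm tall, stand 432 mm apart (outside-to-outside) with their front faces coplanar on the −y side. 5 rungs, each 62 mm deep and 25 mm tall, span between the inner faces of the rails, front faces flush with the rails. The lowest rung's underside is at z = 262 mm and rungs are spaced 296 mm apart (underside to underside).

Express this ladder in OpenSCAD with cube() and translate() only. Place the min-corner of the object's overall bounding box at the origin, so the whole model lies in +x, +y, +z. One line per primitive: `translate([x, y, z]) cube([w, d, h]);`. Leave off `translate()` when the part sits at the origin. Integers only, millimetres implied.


cube([42, 62, 1709]);
translate([390, 0, 0]) cube([42, 62, 1709]);
translate([42, 0, 262]) cube([348, 62, 25]);
translate([42, 0, 558]) cube([348, 62, 25]);
translate([42, 0, 854]) cube([348, 62, 25]);
translate([42, 0, 1150]) cube([348, 62, 25]);
translate([42, 0, 1446]) cube([348, 62, 25]);


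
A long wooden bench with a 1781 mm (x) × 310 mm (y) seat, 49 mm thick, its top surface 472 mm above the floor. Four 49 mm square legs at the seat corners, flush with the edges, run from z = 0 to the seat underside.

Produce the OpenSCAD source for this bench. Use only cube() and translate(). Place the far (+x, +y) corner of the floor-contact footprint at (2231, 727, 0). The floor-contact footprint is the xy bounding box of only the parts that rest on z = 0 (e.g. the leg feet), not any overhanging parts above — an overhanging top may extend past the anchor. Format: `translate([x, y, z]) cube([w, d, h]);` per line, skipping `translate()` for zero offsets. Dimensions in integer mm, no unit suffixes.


// leg_h = 472 − 49 = 423
translate([450, 417, 423]) cube([1781, 310, 49]);
translate([450, 417, 0]) cube([49, 49, 423]);
translate([450, 678, 0]) cube([49, 49, 423]);
translate([2182, 417, 0]) cube([49, 49, 423]);
translate([2182, 678, 0]) cube([49, 49, 423]);


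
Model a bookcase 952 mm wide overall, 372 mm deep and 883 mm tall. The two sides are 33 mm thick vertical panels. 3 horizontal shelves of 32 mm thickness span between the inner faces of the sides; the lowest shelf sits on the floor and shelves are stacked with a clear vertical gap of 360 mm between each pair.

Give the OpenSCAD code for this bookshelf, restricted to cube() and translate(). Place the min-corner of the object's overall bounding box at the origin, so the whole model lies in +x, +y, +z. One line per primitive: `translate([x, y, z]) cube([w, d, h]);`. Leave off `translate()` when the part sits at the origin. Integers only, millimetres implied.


cube([33, 372, 883]);
translate([919, 0, 0]) cube([33, 372, 883]);
translate([33, 0, 0]) cube([886, 372, 32]);
translate([33, 0, 392]) cube([886, 372, 32]);
translate([33, 0, 784]) cube([886, 372, 32]);


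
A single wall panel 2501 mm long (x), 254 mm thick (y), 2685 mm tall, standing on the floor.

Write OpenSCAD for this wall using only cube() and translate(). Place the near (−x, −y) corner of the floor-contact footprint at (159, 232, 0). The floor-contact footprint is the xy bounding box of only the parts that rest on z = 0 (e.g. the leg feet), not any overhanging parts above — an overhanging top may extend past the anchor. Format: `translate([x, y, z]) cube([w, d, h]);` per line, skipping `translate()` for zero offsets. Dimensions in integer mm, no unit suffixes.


translate([159, 232, 0]) cube([2501, 254, 2685]);


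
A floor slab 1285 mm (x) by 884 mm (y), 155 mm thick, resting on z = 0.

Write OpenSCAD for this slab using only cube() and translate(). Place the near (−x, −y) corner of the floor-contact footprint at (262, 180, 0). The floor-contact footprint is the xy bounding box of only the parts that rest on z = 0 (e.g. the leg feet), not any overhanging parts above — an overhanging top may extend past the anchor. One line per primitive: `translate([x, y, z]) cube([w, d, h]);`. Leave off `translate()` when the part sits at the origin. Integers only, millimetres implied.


translate([262, 180, 0]) cube([1285, 884, 155]);


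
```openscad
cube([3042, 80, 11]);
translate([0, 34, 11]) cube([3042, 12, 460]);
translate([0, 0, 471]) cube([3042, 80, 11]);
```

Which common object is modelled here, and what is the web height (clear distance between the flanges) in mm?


An I-beam. The web height is 460 mm.

Two wide flanges with a thin centred web — an I-beam. Overall 482 mm minus two 11 mm flanges gives a web of 482 − 2·11 = 460 mm.


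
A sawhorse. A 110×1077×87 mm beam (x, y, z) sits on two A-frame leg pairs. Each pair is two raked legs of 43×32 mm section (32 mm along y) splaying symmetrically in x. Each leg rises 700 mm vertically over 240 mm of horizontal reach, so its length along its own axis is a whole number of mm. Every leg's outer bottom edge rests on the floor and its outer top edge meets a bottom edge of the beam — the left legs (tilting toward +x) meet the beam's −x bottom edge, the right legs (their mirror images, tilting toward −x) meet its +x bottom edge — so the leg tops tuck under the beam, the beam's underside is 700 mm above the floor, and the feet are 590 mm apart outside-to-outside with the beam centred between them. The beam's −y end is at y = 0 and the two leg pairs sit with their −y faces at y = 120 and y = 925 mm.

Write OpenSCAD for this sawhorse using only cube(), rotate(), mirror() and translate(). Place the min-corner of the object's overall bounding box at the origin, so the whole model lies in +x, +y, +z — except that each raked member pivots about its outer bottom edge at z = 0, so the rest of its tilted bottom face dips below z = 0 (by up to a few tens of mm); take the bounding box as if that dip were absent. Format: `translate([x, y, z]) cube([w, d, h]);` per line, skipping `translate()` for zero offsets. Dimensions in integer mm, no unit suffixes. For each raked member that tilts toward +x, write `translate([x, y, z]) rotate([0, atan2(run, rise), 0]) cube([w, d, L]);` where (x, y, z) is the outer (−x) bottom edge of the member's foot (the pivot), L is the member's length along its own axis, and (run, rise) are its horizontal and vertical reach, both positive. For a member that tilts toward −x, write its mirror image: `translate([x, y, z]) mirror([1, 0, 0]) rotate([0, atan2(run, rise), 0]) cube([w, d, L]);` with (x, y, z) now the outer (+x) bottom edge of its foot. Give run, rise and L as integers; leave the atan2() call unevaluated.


translate([240, 0, 700]) cube([110, 1077, 87]);
translate([0, 120, 0]) rotate([0, atan2(240, 700), 0]) cube([43, 32, 740]);
translate([590, 120, 0]) mirror([1, 0, 0]) rotate([0, atan2(240, 700), 0]) cube([43, 32, 740]);
translate([0, 925, 0]) rotate([0, atan2(240, 700), 0]) cube([43, 32, 740]);
translate([590, 925, 0]) mirror([1, 0, 0]) rotate([0, atan2(240, 700), 0]) cube([43, 32, 740]);


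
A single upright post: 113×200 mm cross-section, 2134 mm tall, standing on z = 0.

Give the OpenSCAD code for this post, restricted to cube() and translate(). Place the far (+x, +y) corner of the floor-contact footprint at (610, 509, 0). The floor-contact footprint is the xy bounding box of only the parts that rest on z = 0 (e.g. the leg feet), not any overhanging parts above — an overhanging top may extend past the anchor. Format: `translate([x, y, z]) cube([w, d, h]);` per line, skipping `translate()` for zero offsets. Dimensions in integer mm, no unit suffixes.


translate([497, 309, 0]) cube([113, 200, 2134]);


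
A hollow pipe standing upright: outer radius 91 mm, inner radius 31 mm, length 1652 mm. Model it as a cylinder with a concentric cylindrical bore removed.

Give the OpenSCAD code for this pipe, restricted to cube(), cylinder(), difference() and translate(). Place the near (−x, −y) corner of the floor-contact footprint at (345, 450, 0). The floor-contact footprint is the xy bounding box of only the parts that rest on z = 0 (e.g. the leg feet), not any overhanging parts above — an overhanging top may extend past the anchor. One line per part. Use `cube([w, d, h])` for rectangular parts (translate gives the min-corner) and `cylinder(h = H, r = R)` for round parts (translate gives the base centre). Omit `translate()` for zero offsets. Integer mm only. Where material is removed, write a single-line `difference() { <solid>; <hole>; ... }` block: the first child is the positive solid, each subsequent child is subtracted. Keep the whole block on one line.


difference() { translate([436, 541, 0]) cylinder(h = 1652, r = 91); translate([436, 541, 0]) cylinder(h = 1652, r = 31); }


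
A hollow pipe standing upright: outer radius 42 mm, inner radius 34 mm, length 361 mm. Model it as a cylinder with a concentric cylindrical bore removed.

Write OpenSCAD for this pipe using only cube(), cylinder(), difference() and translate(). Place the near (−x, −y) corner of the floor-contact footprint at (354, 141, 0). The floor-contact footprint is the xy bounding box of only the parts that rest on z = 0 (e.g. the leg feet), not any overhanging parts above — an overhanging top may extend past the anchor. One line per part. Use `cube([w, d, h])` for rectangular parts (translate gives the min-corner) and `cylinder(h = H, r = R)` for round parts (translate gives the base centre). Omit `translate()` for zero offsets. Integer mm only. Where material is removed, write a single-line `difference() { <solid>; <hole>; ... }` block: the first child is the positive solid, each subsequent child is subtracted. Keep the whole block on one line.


difference() { translate([396, 183, 0]) cylinder(h = 361, r = 42); translate([396, 183, 0]) cylinder(h = 361, r = 34); }


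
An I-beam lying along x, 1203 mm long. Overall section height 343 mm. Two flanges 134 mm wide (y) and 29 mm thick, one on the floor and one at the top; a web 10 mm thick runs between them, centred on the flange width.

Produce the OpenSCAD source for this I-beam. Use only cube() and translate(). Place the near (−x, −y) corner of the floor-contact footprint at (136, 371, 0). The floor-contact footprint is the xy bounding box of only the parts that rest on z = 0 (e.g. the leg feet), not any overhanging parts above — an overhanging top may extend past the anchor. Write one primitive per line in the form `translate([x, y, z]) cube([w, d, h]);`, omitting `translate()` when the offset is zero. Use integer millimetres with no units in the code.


translate([136, 371, 0]) cube([1203, 134, 29]);
translate([136, 433, 29]) cube([1203, 10, 285]);
translate([136, 371, 314]) cube([1203, 134, 29]);


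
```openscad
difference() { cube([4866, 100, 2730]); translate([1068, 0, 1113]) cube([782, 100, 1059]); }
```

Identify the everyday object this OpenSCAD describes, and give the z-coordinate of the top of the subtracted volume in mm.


A wall with a window opening. The window head height is 2172 mm.

A wall with a rectangular opening subtracted — a window. Sill at z = 1113, opening 1059 mm tall, so the head is at 1113 + 1059 = 2172 mm.


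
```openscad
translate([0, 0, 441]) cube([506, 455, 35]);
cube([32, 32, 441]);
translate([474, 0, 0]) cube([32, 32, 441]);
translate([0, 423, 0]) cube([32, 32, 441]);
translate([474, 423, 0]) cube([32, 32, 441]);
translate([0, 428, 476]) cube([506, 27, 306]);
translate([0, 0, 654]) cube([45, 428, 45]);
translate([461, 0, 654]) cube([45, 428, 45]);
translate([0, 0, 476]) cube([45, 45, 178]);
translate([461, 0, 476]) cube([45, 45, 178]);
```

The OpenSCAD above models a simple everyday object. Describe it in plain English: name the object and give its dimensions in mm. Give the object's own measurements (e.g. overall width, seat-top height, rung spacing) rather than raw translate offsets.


A chair. The seat is a 506×455×35 mm slab with its top at z = 476 mm, on four 32×32 mm corner legs (flush with the seat edges, standing on z = 0). A flat backrest 27 mm thick, 306 mm tall, spans the full seat width and rises from the seat top along its +y edge, rear face flush with the rear of the seat. Two armrests of 45×45 mm section run along each side from the seat's front edge to the front of the backrest, top faces 223 mm above the seat top and outer faces flush with the seat's x-edges; a 45×45 mm post under the front of each armrest stands on the seat at the front corner.


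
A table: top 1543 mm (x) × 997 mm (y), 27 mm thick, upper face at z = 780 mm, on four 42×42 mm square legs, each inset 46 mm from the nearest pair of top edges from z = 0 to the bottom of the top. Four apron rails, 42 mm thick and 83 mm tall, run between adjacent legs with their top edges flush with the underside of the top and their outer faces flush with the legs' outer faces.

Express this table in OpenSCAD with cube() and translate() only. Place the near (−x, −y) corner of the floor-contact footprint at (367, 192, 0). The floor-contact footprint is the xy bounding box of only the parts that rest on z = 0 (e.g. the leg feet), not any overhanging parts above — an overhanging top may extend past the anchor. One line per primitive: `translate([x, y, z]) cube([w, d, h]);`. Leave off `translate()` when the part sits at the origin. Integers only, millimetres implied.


// leg_h = 780 - 27 = 753
// apron z = 753 - 83 = 670
translate([321, 146, 753]) cube([1543, 997, 27]);
translate([367, 192, 0]) cube([42, 42, 753]);
translate([1776, 192, 0]) cube([42, 42, 753]);
translate([367, 1055, 0]) cube([42, 42, 753]);
translate([1776, 1055, 0]) cube([42, 42, 753]);
translate([409, 192, 670]) cube([1367, 42, 83]);
translate([409, 1055, 670]) cube([1367, 42, 83]);
translate([367, 234, 670]) cube([42, 821, 83]);
translate([1776, 234, 670]) cube([42, 821, 83]);


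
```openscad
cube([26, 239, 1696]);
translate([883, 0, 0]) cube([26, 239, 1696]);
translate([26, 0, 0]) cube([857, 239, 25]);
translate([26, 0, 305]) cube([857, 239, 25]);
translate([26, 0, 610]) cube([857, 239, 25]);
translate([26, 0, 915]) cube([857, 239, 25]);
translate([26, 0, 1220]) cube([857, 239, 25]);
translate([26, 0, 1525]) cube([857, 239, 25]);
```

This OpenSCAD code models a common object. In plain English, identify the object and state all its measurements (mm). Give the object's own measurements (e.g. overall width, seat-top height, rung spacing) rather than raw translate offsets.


An open bookshelf. Two side panels, each 26 mm thick, 239 mm deep and 1696 mm tall, stand 909 mm apart (outside-to-outside). Between them sit 6 shelves, each 25 mm thick and 239 mm deep, spanning the full gap between the sides. The bottom shelf rests on the floor (its underside at z = 0) and the clear gap between one shelf's top and the next shelf's underside is 280 mm.


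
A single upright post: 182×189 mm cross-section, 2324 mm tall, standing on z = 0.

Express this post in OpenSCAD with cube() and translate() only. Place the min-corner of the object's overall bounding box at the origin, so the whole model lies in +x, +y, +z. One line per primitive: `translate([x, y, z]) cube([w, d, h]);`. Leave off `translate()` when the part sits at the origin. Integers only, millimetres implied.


cube([182, 189, 2324]);


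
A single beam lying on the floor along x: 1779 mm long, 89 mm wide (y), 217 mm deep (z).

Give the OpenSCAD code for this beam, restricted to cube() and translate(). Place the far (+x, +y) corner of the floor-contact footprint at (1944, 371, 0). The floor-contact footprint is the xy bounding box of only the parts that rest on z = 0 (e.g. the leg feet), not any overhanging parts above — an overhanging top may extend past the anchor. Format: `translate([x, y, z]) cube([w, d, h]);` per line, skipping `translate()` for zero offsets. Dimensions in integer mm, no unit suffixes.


translate([165, 282, 0]) cube([1779, 89, 217]);


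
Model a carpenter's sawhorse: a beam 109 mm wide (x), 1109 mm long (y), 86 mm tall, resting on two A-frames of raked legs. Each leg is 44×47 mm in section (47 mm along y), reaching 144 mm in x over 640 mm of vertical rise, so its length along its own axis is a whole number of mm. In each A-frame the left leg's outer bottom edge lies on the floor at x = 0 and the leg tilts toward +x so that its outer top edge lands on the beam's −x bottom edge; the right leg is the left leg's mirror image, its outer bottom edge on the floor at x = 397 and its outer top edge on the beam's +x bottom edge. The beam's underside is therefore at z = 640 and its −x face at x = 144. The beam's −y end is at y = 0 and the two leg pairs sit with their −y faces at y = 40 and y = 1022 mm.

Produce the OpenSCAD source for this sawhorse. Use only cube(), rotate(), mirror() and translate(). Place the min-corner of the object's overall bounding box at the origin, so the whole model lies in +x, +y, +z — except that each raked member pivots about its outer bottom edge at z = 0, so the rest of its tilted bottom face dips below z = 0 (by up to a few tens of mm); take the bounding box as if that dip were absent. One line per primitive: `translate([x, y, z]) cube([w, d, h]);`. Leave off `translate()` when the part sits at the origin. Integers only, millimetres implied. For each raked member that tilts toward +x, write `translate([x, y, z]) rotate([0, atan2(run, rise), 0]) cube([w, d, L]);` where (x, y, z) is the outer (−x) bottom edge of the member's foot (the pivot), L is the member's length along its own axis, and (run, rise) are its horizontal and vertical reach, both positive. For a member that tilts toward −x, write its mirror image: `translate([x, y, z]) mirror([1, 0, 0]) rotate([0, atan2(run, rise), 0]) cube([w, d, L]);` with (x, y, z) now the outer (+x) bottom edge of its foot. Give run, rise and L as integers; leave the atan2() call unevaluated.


translate([144, 0, 640]) cube([109, 1109, 86]);
translate([0, 40, 0]) rotate([0, atan2(144, 640), 0]) cube([44, 47, 656]);
translate([397, 40, 0]) mirror([1, 0, 0]) rotate([0, atan2(144, 640), 0]) cube([44, 47, 656]);
translate([0, 1022, 0]) rotate([0, atan2(144, 640), 0]) cube([44, 47, 656]);
translate([397, 1022, 0]) mirror([1, 0, 0]) rotate([0, atan2(144, 640), 0]) cube([44, 47, 656]);


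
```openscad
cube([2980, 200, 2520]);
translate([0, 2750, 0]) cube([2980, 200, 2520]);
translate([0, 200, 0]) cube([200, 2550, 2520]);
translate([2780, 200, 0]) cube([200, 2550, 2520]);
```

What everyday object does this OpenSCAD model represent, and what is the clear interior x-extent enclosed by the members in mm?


A house (or room) frame. The interior width is 2580 mm.

Four 2520 mm walls enclosing a rectangle with no floor or roof — a room or house frame. Outside width is 2980 mm and wall thickness is 200 mm, so the interior width is 2980 − 2 × 200 = 2580 mm.


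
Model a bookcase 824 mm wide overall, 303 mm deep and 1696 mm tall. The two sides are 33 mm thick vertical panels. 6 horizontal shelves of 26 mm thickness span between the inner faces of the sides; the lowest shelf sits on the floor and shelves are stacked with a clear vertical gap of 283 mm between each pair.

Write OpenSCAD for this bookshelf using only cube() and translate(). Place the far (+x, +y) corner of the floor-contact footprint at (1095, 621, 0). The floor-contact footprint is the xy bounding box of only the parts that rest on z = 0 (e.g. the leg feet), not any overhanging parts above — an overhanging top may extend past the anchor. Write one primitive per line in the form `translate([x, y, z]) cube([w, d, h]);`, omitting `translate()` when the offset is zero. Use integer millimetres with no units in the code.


translate([271, 318, 0]) cube([33, 303, 1696]);
translate([1062, 318, 0]) cube([33, 303, 1696]);
translate([304, 318, 0]) cube([758, 303, 26]);
translate([304, 318, 309]) cube([758, 303, 26]);
translate([304, 318, 618]) cube([758, 303, 26]);
translate([304, 318, 927]) cube([758, 303, 26]);
translate([304, 318, 1236]) cube([758, 303, 26]);
translate([304, 318, 1545]) cube([758, 303, 26]);


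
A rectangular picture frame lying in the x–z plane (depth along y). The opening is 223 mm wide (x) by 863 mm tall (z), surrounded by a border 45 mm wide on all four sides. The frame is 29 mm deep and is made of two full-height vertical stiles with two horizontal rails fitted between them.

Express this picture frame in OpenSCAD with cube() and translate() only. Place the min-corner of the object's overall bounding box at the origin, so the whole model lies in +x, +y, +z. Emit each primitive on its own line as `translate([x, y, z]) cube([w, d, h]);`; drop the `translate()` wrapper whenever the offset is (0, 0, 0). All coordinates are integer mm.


cube([45, 29, 953]);
translate([268, 0, 0]) cube([45, 29, 953]);
translate([45, 0, 0]) cube([223, 29, 45]);
translate([45, 0, 908]) cube([223, 29, 45]);


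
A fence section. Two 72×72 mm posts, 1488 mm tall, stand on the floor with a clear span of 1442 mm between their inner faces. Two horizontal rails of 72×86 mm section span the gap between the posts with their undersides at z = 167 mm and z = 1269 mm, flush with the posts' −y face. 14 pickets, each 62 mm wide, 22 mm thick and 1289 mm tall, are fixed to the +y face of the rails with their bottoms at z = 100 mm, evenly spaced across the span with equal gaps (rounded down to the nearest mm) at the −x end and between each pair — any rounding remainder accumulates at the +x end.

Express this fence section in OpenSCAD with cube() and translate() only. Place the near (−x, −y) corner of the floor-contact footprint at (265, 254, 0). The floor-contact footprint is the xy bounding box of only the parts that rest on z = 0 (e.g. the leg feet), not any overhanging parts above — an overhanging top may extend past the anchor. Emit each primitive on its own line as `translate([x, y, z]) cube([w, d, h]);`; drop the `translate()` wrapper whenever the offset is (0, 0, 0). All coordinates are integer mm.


translate([265, 254, 0]) cube([72, 72, 1488]);
translate([1779, 254, 0]) cube([72, 72, 1488]);
translate([337, 254, 167]) cube([1442, 72, 86]);
translate([337, 254, 1269]) cube([1442, 72, 86]);
translate([375, 326, 100]) cube([62, 22, 1289]);
translate([475, 326, 100]) cube([62, 22, 1289]);
translate([575, 326, 100]) cube([62, 22, 1289]);
translate([675, 326, 100]) cube([62, 22, 1289]);
translate([775, 326, 100]) cube([62, 22, 1289]);
translate([875, 326, 100]) cube([62, 22, 1289]);
translate([975, 326, 100]) cube([62, 22, 1289]);
translate([1075, 326, 100]) cube([62, 22, 1289]);
translate([1175, 326, 100]) cube([62, 22, 1289]);
translate([1275, 326, 100]) cube([62, 22, 1289]);
translate([1375, 326, 100]) cube([62, 22, 1289]);
translate([1475, 326, 100]) cube([62, 22, 1289]);
translate([1575, 326, 100]) cube([62, 22, 1289]);
translate([1675, 326, 100]) cube([62, 22, 1289]);


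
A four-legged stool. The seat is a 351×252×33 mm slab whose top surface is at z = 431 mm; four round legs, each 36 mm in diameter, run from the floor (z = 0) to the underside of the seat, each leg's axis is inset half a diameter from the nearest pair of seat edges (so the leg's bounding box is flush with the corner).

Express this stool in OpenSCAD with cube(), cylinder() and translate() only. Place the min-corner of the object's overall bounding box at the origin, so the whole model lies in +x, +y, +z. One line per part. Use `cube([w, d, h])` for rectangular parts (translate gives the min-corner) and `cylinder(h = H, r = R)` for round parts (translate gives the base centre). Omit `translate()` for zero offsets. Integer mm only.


translate([0, 0, 398]) cube([351, 252, 33]);
translate([18, 18, 0]) cylinder(h = 398, r = 18);
translate([333, 18, 0]) cylinder(h = 398, r = 18);
translate([18, 234, 0]) cylinder(h = 398, r = 18);
translate([333, 234, 0]) cylinder(h = 398, r = 18);


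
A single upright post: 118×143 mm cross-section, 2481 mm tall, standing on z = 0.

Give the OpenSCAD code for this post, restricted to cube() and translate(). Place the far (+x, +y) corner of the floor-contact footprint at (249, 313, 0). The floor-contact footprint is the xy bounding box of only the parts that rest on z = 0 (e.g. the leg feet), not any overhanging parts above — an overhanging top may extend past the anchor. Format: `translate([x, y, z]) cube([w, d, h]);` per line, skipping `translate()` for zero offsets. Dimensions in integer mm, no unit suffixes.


translate([131, 170, 0]) cube([118, 143, 2481]);


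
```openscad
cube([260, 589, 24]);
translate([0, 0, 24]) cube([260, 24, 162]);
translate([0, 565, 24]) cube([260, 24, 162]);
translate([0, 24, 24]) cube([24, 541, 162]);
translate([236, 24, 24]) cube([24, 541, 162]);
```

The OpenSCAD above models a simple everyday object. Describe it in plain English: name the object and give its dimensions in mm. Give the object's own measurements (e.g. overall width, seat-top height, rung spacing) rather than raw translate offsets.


An open-topped rectangular box: outside dimensions 260×589×186 mm, with a uniform wall and base thickness of 24 mm. The base is a full 260×589 slab on the floor; four walls sit on top of the base. The front and back walls (the −y and +y sides) span the full width; the two side walls fit between them.


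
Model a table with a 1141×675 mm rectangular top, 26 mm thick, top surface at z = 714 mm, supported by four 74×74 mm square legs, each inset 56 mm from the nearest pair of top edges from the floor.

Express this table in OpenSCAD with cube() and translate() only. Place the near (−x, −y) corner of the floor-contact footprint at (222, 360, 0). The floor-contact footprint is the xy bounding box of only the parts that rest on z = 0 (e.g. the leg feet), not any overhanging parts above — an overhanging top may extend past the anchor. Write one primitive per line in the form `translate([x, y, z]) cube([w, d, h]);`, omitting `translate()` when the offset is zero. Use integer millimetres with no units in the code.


translate([166, 304, 688]) cube([1141, 675, 26]);
translate([222, 360, 0]) cube([74, 74, 688]);
translate([1177, 360, 0]) cube([74, 74, 688]);
translate([222, 849, 0]) cube([74, 74, 688]);
translate([1177, 849, 0]) cube([74, 74, 688]);


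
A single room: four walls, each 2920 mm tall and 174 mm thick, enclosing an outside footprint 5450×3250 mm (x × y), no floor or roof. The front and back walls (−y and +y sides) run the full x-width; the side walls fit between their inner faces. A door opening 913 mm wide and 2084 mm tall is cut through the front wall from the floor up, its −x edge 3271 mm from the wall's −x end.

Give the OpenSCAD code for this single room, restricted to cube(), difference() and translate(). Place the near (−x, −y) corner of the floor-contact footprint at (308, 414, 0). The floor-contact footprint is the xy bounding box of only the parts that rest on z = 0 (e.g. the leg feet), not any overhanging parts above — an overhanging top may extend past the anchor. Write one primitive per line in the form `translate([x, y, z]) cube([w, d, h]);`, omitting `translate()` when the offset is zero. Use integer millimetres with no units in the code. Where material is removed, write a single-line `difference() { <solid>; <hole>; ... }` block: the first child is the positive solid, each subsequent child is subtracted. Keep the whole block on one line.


difference() { translate([308, 414, 0]) cube([5450, 174, 2920]); translate([3579, 414, 0]) cube([913, 174, 2084]); }
translate([308, 3490, 0]) cube([5450, 174, 2920]);
translate([308, 588, 0]) cube([174, 2902, 2920]);
translate([5584, 588, 0]) cube([174, 2902, 2920]);


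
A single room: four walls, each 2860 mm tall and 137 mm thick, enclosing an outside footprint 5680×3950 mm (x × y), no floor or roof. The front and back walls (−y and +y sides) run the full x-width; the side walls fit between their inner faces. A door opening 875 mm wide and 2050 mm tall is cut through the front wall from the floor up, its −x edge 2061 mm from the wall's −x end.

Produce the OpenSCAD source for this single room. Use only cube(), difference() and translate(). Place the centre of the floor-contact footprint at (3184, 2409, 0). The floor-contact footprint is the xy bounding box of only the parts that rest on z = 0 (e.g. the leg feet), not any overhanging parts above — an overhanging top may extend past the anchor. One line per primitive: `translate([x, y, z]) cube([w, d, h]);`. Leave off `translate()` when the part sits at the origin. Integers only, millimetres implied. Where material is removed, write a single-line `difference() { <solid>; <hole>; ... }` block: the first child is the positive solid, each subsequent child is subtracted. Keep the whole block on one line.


difference() { translate([344, 434, 0]) cube([5680, 137, 2860]); translate([2405, 434, 0]) cube([875, 137, 2050]); }
translate([344, 4247, 0]) cube([5680, 137, 2860]);
translate([344, 571, 0]) cube([137, 3676, 2860]);
translate([5887, 571, 0]) cube([137, 3676, 2860]);
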